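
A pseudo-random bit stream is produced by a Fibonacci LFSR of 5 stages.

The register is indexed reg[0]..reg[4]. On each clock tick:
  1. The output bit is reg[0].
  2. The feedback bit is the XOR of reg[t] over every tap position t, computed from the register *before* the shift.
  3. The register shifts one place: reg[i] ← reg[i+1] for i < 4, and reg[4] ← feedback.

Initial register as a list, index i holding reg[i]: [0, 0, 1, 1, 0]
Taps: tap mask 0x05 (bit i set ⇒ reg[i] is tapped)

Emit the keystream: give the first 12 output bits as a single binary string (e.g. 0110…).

001101110101

k : reg_k → out_k, fb_k
0: 00110 → 0, fb=1
1: 01101 → 0, fb=1
2: 11011 → 1, fb=1
3: 10111 → 1, fb=0
4: 01110 → 0, fb=1
5: 11101 → 1, fb=0
6: 11010 → 1, fb=1
7: 10101 → 1, fb=0
8: 01010 → 0, fb=0
9: 10100 → 1, fb=0
10: 01000 → 0, fb=0
11: 10000 → 1, fb=1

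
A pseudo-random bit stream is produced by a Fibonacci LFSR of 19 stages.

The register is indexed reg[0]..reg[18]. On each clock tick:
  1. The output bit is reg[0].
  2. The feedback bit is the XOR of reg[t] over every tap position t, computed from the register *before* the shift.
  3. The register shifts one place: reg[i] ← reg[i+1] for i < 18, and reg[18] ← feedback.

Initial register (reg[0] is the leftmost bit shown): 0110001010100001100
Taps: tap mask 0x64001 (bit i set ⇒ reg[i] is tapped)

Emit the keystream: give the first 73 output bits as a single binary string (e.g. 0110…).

k : reg_k → out_k, fb_k
0: 0110001010100001100 → 0, fb=0
1: 1100010101000011000 → 1, fb=0
2: 1000101010000110000 → 1, fb=0
3: 0001010100001100000 → 0, fb=0
4: 0010101000011000000 → 0, fb=0
5: 0101010000110000000 → 0, fb=0
6: 1010100001100000000 → 1, fb=1
7: 0101000011000000001 → 0, fb=1
8: 1010000110000000011 → 1, fb=1
9: 0100001100000000111 → 0, fb=0
10: 1000011000000001110 → 1, fb=0
11: 0000110000000011100 → 0, fb=1
12: 0001100000000111001 → 0, fb=0
13: 0011000000001110010 → 0, fb=0
14: 0110000000011100100 → 0, fb=0
15: 1100000000111001000 → 1, fb=1
16: 1000000001110010001 → 1, fb=1
17: 0000000011100100011 → 0, fb=0
18: 0000000111001000110 → 0, fb=1
19: 0000001110010001101 → 0, fb=1
20: 0000011100100011011 → 0, fb=1
21: 0000111001000110111 → 0, fb=1
22: 0001110010001101111 → 0, fb=0
23: 0011100100011011110 → 0, fb=0
24: 0111001000110111100 → 0, fb=1
25: 1110010001101111001 → 1, fb=1
26: 1100100011011110011 → 1, fb=0
27: 1001000110111100110 → 1, fb=0
28: 0010001101111001100 → 0, fb=0
29: 0100011011110011000 → 0, fb=1
30: 1000110111100110001 → 1, fb=1
31: 0001101111001100011 → 0, fb=0
32: 0011011110011000110 → 0, fb=1
33: 0110111100110001101 → 0, fb=1
34: 1101111001100011011 → 1, fb=0
35: 1011110011000110110 → 1, fb=1
36: 0111100110001101101 → 0, fb=1
37: 1111001100011011011 → 1, fb=0
38: 1110011000110110110 → 1, fb=1
39: 1100110001101101101 → 1, fb=0
40: 1001100011011011010 → 1, fb=1
41: 0011000110110110101 → 0, fb=0
42: 0110001101101101010 → 0, fb=1
43: 1100011011011010101 → 1, fb=1
44: 1000110110110101011 → 1, fb=1
45: 0001101101101010111 → 0, fb=1
46: 0011011011010101111 → 0, fb=0
47: 0110110110101011110 → 0, fb=0
48: 1101101101010111100 → 1, fb=0
49: 1011011010101111000 → 1, fb=0
50: 0110110101011110000 → 0, fb=1
51: 1101101010111100001 → 1, fb=0
52: 1011010101111000010 → 1, fb=0
53: 0110101011110000100 → 0, fb=0
54: 1101010111100001000 → 1, fb=1
55: 1010101111000010001 → 1, fb=1
56: 0101011110000100011 → 0, fb=0
57: 1010111100001000110 → 1, fb=0
58: 0101111000010001100 → 0, fb=0
59: 1011110000100011000 → 1, fb=0
60: 0111100001000110000 → 0, fb=1
61: 1111000010001100001 → 1, fb=0
62: 1110000100011000010 → 1, fb=0
63: 1100001000110000100 → 1, fb=1
64: 1000010001100001001 → 1, fb=0
65: 0000100011000010010 → 0, fb=0
66: 0001000110000100100 → 0, fb=0
67: 0010001100001001000 → 0, fb=0
68: 0100011000010010000 → 0, fb=1
69: 1000110000100100001 → 1, fb=0
70: 0001100001001000010 → 0, fb=1
71: 0011000010010000101 → 0, fb=1
72: 0110000100100001011 → 0, fb=0

0110001010100001100000000111001000110111100110001101101101010111100001000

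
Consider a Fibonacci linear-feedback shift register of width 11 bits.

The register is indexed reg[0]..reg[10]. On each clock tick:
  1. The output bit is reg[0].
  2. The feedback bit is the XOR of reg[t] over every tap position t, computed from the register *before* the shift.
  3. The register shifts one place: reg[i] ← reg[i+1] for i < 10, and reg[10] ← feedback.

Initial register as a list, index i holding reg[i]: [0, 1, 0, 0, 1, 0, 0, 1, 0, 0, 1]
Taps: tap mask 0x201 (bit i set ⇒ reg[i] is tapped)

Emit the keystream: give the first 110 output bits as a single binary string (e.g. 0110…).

step | reg (before) | out | fb
   0 | 01001001001 | 0 | 0
   1 | 10010010010 | 1 | 0
   2 | 00100100100 | 0 | 0
   3 | 01001001000 | 0 | 0
   4 | 10010010000 | 1 | 1
   5 | 00100100001 | 0 | 0
   6 | 01001000010 | 0 | 1
   7 | 10010000101 | 1 | 1
   8 | 00100001011 | 0 | 1
   9 | 01000010111 | 0 | 1
  10 | 10000101111 | 1 | 0
  11 | 00001011110 | 0 | 1
  12 | 00010111101 | 0 | 0
  13 | 00101111010 | 0 | 1
  14 | 01011110101 | 0 | 0
  15 | 10111101010 | 1 | 0
  16 | 01111010100 | 0 | 0
  17 | 11110101000 | 1 | 1
  18 | 11101010001 | 1 | 1
  19 | 11010100011 | 1 | 0
  20 | 10101000110 | 1 | 0
  21 | 01010001100 | 0 | 0
  22 | 10100011000 | 1 | 1
  23 | 01000110001 | 0 | 0
  24 | 10001100010 | 1 | 0
  25 | 00011000100 | 0 | 0
  26 | 00110001000 | 0 | 0
  27 | 01100010000 | 0 | 0
  28 | 11000100000 | 1 | 1
  29 | 10001000001 | 1 | 1
  30 | 00010000011 | 0 | 1
  31 | 00100000111 | 0 | 1
  32 | 01000001111 | 0 | 1
  33 | 10000011111 | 1 | 0
  34 | 00000111110 | 0 | 1
  35 | 00001111101 | 0 | 0
  36 | 00011111010 | 0 | 1
  37 | 00111110101 | 0 | 0
  38 | 01111101010 | 0 | 1
  39 | 11111010101 | 1 | 1
  40 | 11110101011 | 1 | 0
  41 | 11101010110 | 1 | 0
  42 | 11010101100 | 1 | 1
  43 | 10101011001 | 1 | 1
  44 | 01010110011 | 0 | 1
  45 | 10101100111 | 1 | 0
  46 | 01011001110 | 0 | 1
  47 | 10110011101 | 1 | 1
  48 | 01100111011 | 0 | 1
  49 | 11001110111 | 1 | 0
  50 | 10011101110 | 1 | 0
  51 | 00111011100 | 0 | 0
  52 | 01110111000 | 0 | 0
  53 | 11101110000 | 1 | 1
  54 | 11011100001 | 1 | 1
  55 | 10111000011 | 1 | 0
  56 | 01110000110 | 0 | 1
  57 | 11100001101 | 1 | 1
  58 | 11000011011 | 1 | 0
  59 | 10000110110 | 1 | 0
  60 | 00001101100 | 0 | 0
  61 | 00011011000 | 0 | 0
  62 | 00110110000 | 0 | 0
  63 | 01101100000 | 0 | 0
  64 | 11011000000 | 1 | 1
  65 | 10110000001 | 1 | 1
  66 | 01100000011 | 0 | 1
  67 | 11000000111 | 1 | 0
  68 | 10000001110 | 1 | 0
  69 | 00000011100 | 0 | 0
  70 | 00000111000 | 0 | 0
  71 | 00001110000 | 0 | 0
  72 | 00011100000 | 0 | 0
  73 | 00111000000 | 0 | 0
  74 | 01110000000 | 0 | 0
  75 | 11100000000 | 1 | 1
  76 | 11000000001 | 1 | 1
  77 | 10000000011 | 1 | 0
  78 | 00000000110 | 0 | 1
  79 | 00000001101 | 0 | 0
  80 | 00000011010 | 0 | 1
  81 | 00000110101 | 0 | 0
  82 | 00001101010 | 0 | 1
  83 | 00011010101 | 0 | 0
  84 | 00110101010 | 0 | 1
  85 | 01101010101 | 0 | 0
  86 | 11010101010 | 1 | 0
  87 | 10101010100 | 1 | 1
  88 | 01010101001 | 0 | 0
  89 | 10101010010 | 1 | 0
  90 | 01010100100 | 0 | 0
  91 | 10101001000 | 1 | 1
  92 | 01010010001 | 0 | 0
  93 | 10100100010 | 1 | 0
  94 | 01001000100 | 0 | 0
  95 | 10010001000 | 1 | 1
  96 | 00100010001 | 0 | 0
  97 | 01000100010 | 0 | 1
  98 | 10001000101 | 1 | 1
  99 | 00010001011 | 0 | 1
 100 | 00100010111 | 0 | 1
 101 | 01000101111 | 0 | 1
 102 | 10001011111 | 1 | 0
 103 | 00010111110 | 0 | 1
 104 | 00101111101 | 0 | 0
 105 | 01011111010 | 0 | 1
 106 | 10111110101 | 1 | 1
 107 | 01111101011 | 0 | 1
 108 | 11111010111 | 1 | 0
 109 | 11110101110 | 1 | 0

01001001001000010111101010001100010000011111010101100111011100001101100000011100000000110101010100100010001011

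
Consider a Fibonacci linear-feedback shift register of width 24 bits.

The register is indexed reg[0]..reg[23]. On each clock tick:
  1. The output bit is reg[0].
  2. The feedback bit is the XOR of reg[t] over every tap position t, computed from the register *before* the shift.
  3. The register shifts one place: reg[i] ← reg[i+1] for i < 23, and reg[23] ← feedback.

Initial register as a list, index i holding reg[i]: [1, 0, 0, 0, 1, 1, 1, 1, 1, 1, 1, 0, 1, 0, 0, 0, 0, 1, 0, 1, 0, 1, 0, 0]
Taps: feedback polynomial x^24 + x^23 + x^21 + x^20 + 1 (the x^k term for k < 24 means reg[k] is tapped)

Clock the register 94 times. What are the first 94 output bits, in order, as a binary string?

1000111111101000010101000111101000001110010100100001000111001101110110001111111010100010110010

step | reg (before) | out | fb
   0 | 100011111110100001010100 | 1 | 0
   1 | 000111111101000010101000 | 0 | 1
   2 | 001111111010000101010001 | 0 | 1
   3 | 011111110100001010100011 | 0 | 1
   4 | 111111101000010101000111 | 1 | 1
   5 | 111111010000101010001111 | 1 | 0
   6 | 111110100001010100011110 | 1 | 1
   7 | 111101000010101000111101 | 1 | 0
   8 | 111010000101010001111010 | 1 | 0
   9 | 110100001010100011110100 | 1 | 0
  10 | 101000010101000111101000 | 1 | 0
  11 | 010000101010001111010000 | 0 | 0
  12 | 100001010100011110100000 | 1 | 1
  13 | 000010101000111101000001 | 0 | 1
  14 | 000101010001111010000011 | 0 | 1
  15 | 001010100011110100000111 | 0 | 0
  16 | 010101000111101000001110 | 0 | 0
  17 | 101010001111010000011100 | 1 | 1
  18 | 010100011110100000111001 | 0 | 0
  19 | 101000111101000001110010 | 1 | 1
  20 | 010001111010000011100101 | 0 | 0
  21 | 100011110100000111001010 | 1 | 0
  22 | 000111101000001110010100 | 0 | 1
  23 | 001111010000011100101001 | 0 | 0
  24 | 011110100000111001010010 | 0 | 0
  25 | 111101000001110010100100 | 1 | 0
  26 | 111010000011100101001000 | 1 | 0
  27 | 110100000111001010010000 | 1 | 1
  28 | 101000001110010100100001 | 1 | 0
  29 | 010000011100101001000010 | 0 | 0
  30 | 100000111001010010000100 | 1 | 0
  31 | 000001110010100100001000 | 0 | 1
  32 | 000011100101001000010001 | 0 | 1
  33 | 000111001010010000100011 | 0 | 1
  34 | 001110010100100001000111 | 0 | 0
  35 | 011100101001000010001110 | 0 | 0
  36 | 111001010010000100011100 | 1 | 1
  37 | 110010100100001000111001 | 1 | 1
  38 | 100101001000010001110011 | 1 | 0
  39 | 001010010000100011100110 | 0 | 1
  40 | 010100100001000111001101 | 0 | 1
  41 | 101001000010001110011011 | 1 | 1
  42 | 010010000100011100110111 | 0 | 0
  43 | 100100001000111001101110 | 1 | 1
  44 | 001000010001110011011101 | 0 | 1
  45 | 010000100011100110111011 | 0 | 0
  46 | 100001000111001101110110 | 1 | 0
  47 | 000010001110011011101100 | 0 | 0
  48 | 000100011100110111011000 | 0 | 1
  49 | 001000111001101110110001 | 0 | 1
  50 | 010001110011011101100011 | 0 | 1
  51 | 100011100110111011000111 | 1 | 1
  52 | 000111001101110110001111 | 0 | 1
  53 | 001110011011101100011111 | 0 | 1
  54 | 011100110111011000111111 | 0 | 1
  55 | 111001101110110001111111 | 1 | 0
  56 | 110011011101100011111110 | 1 | 1
  57 | 100110111011000111111101 | 1 | 0
  58 | 001101110110001111111010 | 0 | 1
  59 | 011011101100011111110101 | 0 | 0
  60 | 110111011000111111101010 | 1 | 0
  61 | 101110110001111111010100 | 1 | 0
  62 | 011101100011111110101000 | 0 | 1
  63 | 111011000111111101010001 | 1 | 0
  64 | 110110001111111010100010 | 1 | 1
  65 | 101100011111110101000101 | 1 | 1
  66 | 011000111111101010001011 | 0 | 0
  67 | 110001111111010100010110 | 1 | 0
  68 | 100011111110101000101100 | 1 | 1
  69 | 000111111101010001011001 | 0 | 0
  70 | 001111111010100010110010 | 0 | 0
  71 | 011111110101000101100100 | 0 | 1
  72 | 111111101010001011001001 | 1 | 1
  73 | 111111010100010110010011 | 1 | 0
  74 | 111110101000101100100110 | 1 | 0
  75 | 111101010001011001001100 | 1 | 1
  76 | 111010100010110010011001 | 1 | 1
  77 | 110101000101100100110011 | 1 | 0
  78 | 101010001011001001100110 | 1 | 0
  79 | 010100010110010011001100 | 0 | 0
  80 | 101000101100100110011000 | 1 | 0
  81 | 010001011001001100110000 | 0 | 0
  82 | 100010110010011001100000 | 1 | 1
  83 | 000101100100110011000001 | 0 | 1
  84 | 001011001001100110000011 | 0 | 1
  85 | 010110010011001100000111 | 0 | 0
  86 | 101100100110011000001110 | 1 | 1
  87 | 011001001100110000011101 | 0 | 1
  88 | 110010011001100000111011 | 1 | 1
  89 | 100100110011000001110111 | 1 | 1
  90 | 001001100110000011101111 | 0 | 1
  91 | 010011001100000111011111 | 0 | 1
  92 | 100110011000001110111111 | 1 | 0
  93 | 001100110000011101111110 | 0 | 0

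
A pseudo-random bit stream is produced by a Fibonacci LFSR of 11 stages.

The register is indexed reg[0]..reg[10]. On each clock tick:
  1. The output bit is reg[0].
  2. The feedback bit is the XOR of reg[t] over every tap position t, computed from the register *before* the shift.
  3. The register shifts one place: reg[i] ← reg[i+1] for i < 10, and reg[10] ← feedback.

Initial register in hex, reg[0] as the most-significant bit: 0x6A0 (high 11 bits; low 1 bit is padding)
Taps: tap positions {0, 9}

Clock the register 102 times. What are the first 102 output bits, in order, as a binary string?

011010100000111011111110010011001111010010110010000100101111110100011001110101101001110110111100100100

step | reg (before) | out | fb
   0 | 01101010000 | 0 | 0
   1 | 11010100000 | 1 | 1
   2 | 10101000001 | 1 | 1
   3 | 01010000011 | 0 | 1
   4 | 10100000111 | 1 | 0
   5 | 01000001110 | 0 | 1
   6 | 10000011101 | 1 | 1
   7 | 00000111011 | 0 | 1
   8 | 00001110111 | 0 | 1
   9 | 00011101111 | 0 | 1
  10 | 00111011111 | 0 | 1
  11 | 01110111111 | 0 | 1
  12 | 11101111111 | 1 | 0
  13 | 11011111110 | 1 | 0
  14 | 10111111100 | 1 | 1
  15 | 01111111001 | 0 | 0
  16 | 11111110010 | 1 | 0
  17 | 11111100100 | 1 | 1
  18 | 11111001001 | 1 | 1
  19 | 11110010011 | 1 | 0
  20 | 11100100110 | 1 | 0
  21 | 11001001100 | 1 | 1
  22 | 10010011001 | 1 | 1
  23 | 00100110011 | 0 | 1
  24 | 01001100111 | 0 | 1
  25 | 10011001111 | 1 | 0
  26 | 00110011110 | 0 | 1
  27 | 01100111101 | 0 | 0
  28 | 11001111010 | 1 | 0
  29 | 10011110100 | 1 | 1
  30 | 00111101001 | 0 | 0
  31 | 01111010010 | 0 | 1
  32 | 11110100101 | 1 | 1
  33 | 11101001011 | 1 | 0
  34 | 11010010110 | 1 | 0
  35 | 10100101100 | 1 | 1
  36 | 01001011001 | 0 | 0
  37 | 10010110010 | 1 | 0
  38 | 00101100100 | 0 | 0
  39 | 01011001000 | 0 | 0
  40 | 10110010000 | 1 | 1
  41 | 01100100001 | 0 | 0
  42 | 11001000010 | 1 | 0
  43 | 10010000100 | 1 | 1
  44 | 00100001001 | 0 | 0
  45 | 01000010010 | 0 | 1
  46 | 10000100101 | 1 | 1
  47 | 00001001011 | 0 | 1
  48 | 00010010111 | 0 | 1
  49 | 00100101111 | 0 | 1
  50 | 01001011111 | 0 | 1
  51 | 10010111111 | 1 | 0
  52 | 00101111110 | 0 | 1
  53 | 01011111101 | 0 | 0
  54 | 10111111010 | 1 | 0
  55 | 01111110100 | 0 | 0
  56 | 11111101000 | 1 | 1
  57 | 11111010001 | 1 | 1
  58 | 11110100011 | 1 | 0
  59 | 11101000110 | 1 | 0
  60 | 11010001100 | 1 | 1
  61 | 10100011001 | 1 | 1
  62 | 01000110011 | 0 | 1
  63 | 10001100111 | 1 | 0
  64 | 00011001110 | 0 | 1
  65 | 00110011101 | 0 | 0
  66 | 01100111010 | 0 | 1
  67 | 11001110101 | 1 | 1
  68 | 10011101011 | 1 | 0
  69 | 00111010110 | 0 | 1
  70 | 01110101101 | 0 | 0
  71 | 11101011010 | 1 | 0
  72 | 11010110100 | 1 | 1
  73 | 10101101001 | 1 | 1
  74 | 01011010011 | 0 | 1
  75 | 10110100111 | 1 | 0
  76 | 01101001110 | 0 | 1
  77 | 11010011101 | 1 | 1
  78 | 10100111011 | 1 | 0
  79 | 01001110110 | 0 | 1
  80 | 10011101101 | 1 | 1
  81 | 00111011011 | 0 | 1
  82 | 01110110111 | 0 | 1
  83 | 11101101111 | 1 | 0
  84 | 11011011110 | 1 | 0
  85 | 10110111100 | 1 | 1
  86 | 01101111001 | 0 | 0
  87 | 11011110010 | 1 | 0
  88 | 10111100100 | 1 | 1
  89 | 01111001001 | 0 | 0
  90 | 11110010010 | 1 | 0
  91 | 11100100100 | 1 | 1
  92 | 11001001001 | 1 | 1
  93 | 10010010011 | 1 | 0
  94 | 00100100110 | 0 | 1
  95 | 01001001101 | 0 | 0
  96 | 10010011010 | 1 | 0
  97 | 00100110100 | 0 | 0
  98 | 01001101000 | 0 | 0
  99 | 10011010000 | 1 | 1
 100 | 00110100001 | 0 | 0
 101 | 01101000010 | 0 | 1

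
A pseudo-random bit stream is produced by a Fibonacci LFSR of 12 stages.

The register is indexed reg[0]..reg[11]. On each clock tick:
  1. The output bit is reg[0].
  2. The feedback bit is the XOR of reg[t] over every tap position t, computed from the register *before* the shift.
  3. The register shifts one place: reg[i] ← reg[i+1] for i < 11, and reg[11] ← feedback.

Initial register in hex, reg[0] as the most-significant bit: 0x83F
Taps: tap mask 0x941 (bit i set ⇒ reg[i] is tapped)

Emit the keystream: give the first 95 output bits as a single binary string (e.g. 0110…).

k : reg_k → out_k, fb_k
0: 100000111111 → 1, fb=0
1: 000001111110 → 0, fb=0
2: 000011111100 → 0, fb=0
3: 000111111000 → 0, fb=0
4: 001111110000 → 0, fb=1
5: 011111100001 → 0, fb=0
6: 111111000010 → 1, fb=1
7: 111110000101 → 1, fb=0
8: 111100001010 → 1, fb=0
9: 111000010100 → 1, fb=1
10: 110000101001 → 1, fb=0
11: 100001010010 → 1, fb=1
12: 000010100101 → 0, fb=0
13: 000101001010 → 0, fb=1
14: 001010010101 → 0, fb=1
15: 010100101011 → 0, fb=1
16: 101001010111 → 1, fb=0
17: 010010101110 → 0, fb=0
18: 100101011100 → 1, fb=0
19: 001010111000 → 0, fb=0
20: 010101110000 → 0, fb=1
21: 101011100001 → 1, fb=1
22: 010111000011 → 0, fb=1
23: 101110000111 → 1, fb=0
24: 011100001110 → 0, fb=1
25: 111000011101 → 1, fb=1
26: 110000111011 → 1, fb=0
27: 100001110110 → 1, fb=0
28: 000011101100 → 0, fb=0
29: 000111011000 → 0, fb=1
30: 001110110001 → 0, fb=0
31: 011101100010 → 0, fb=1
32: 111011000101 → 1, fb=0
33: 110110001010 → 1, fb=0
34: 101100010100 → 1, fb=1
35: 011000101001 → 0, fb=1
36: 110001010011 → 1, fb=0
37: 100010100110 → 1, fb=0
38: 000101001100 → 0, fb=1
39: 001010011001 → 0, fb=0
40: 010100110010 → 0, fb=1
41: 101001100101 → 1, fb=1
42: 010011001011 → 0, fb=0
43: 100110010110 → 1, fb=1
44: 001100101101 → 0, fb=1
45: 011001011011 → 0, fb=0
46: 110010110110 → 1, fb=0
47: 100101101100 → 1, fb=1
48: 001011011001 → 0, fb=0
49: 010110110010 → 0, fb=1
50: 101101100101 → 1, fb=1
51: 011011001011 → 0, fb=0
52: 110110010110 → 1, fb=1
53: 101100101101 → 1, fb=0
54: 011001011010 → 0, fb=1
55: 110010110101 → 1, fb=1
56: 100101101011 → 1, fb=0
57: 001011010110 → 0, fb=0
58: 010110101100 → 0, fb=0
59: 101101011000 → 1, fb=0
60: 011010110000 → 0, fb=1
61: 110101100001 → 1, fb=1
62: 101011000011 → 1, fb=0
63: 010110000110 → 0, fb=0
64: 101100001100 → 1, fb=0
65: 011000011000 → 0, fb=1
66: 110000110001 → 1, fb=1
67: 100001100011 → 1, fb=1
68: 000011000111 → 0, fb=1
69: 000110001111 → 0, fb=0
70: 001100011110 → 0, fb=1
71: 011000111101 → 0, fb=1
72: 110001111011 → 1, fb=0
73: 100011110110 → 1, fb=0
74: 000111101100 → 0, fb=0
75: 001111011000 → 0, fb=1
76: 011110110001 → 0, fb=0
77: 111101100010 → 1, fb=0
78: 111011000100 → 1, fb=1
79: 110110001001 → 1, fb=1
80: 101100010011 → 1, fb=0
81: 011000100110 → 0, fb=1
82: 110001001101 → 1, fb=1
83: 100010011011 → 1, fb=1
84: 000100110111 → 0, fb=0
85: 001001101110 → 0, fb=0
86: 010011011100 → 0, fb=1
87: 100110111001 → 1, fb=0
88: 001101110010 → 0, fb=1
89: 011011100101 → 0, fb=0
90: 110111001010 → 1, fb=0
91: 101110010100 → 1, fb=1
92: 011100101001 → 0, fb=1
93: 111001010011 → 1, fb=0
94: 110010100110 → 1, fb=0

10000011111100001010010101110000111011000101001100101101100101101011000011000111101100010011011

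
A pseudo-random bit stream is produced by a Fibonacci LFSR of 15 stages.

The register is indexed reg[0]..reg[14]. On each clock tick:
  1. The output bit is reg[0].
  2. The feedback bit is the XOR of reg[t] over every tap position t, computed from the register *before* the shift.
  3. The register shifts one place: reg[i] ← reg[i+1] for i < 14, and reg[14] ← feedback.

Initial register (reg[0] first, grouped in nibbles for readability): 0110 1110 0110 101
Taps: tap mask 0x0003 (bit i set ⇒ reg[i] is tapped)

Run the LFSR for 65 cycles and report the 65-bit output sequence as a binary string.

01101110011010110110010101111011010111110001101111000010010110001

k : reg_k → out_k, fb_k
0: 011011100110101 → 0, fb=1
1: 110111001101011 → 1, fb=0
2: 101110011010110 → 1, fb=1
3: 011100110101101 → 0, fb=1
4: 111001101011011 → 1, fb=0
5: 110011010110110 → 1, fb=0
6: 100110101101100 → 1, fb=1
7: 001101011011001 → 0, fb=0
8: 011010110110010 → 0, fb=1
9: 110101101100101 → 1, fb=0
10: 101011011001010 → 1, fb=1
11: 010110110010101 → 0, fb=1
12: 101101100101011 → 1, fb=1
13: 011011001010111 → 0, fb=1
14: 110110010101111 → 1, fb=0
15: 101100101011110 → 1, fb=1
16: 011001010111101 → 0, fb=1
17: 110010101111011 → 1, fb=0
18: 100101011110110 → 1, fb=1
19: 001010111101101 → 0, fb=0
20: 010101111011010 → 0, fb=1
21: 101011110110101 → 1, fb=1
22: 010111101101011 → 0, fb=1
23: 101111011010111 → 1, fb=1
24: 011110110101111 → 0, fb=1
25: 111101101011111 → 1, fb=0
26: 111011010111110 → 1, fb=0
27: 110110101111100 → 1, fb=0
28: 101101011111000 → 1, fb=1
29: 011010111110001 → 0, fb=1
30: 110101111100011 → 1, fb=0
31: 101011111000110 → 1, fb=1
32: 010111110001101 → 0, fb=1
33: 101111100011011 → 1, fb=1
34: 011111000110111 → 0, fb=1
35: 111110001101111 → 1, fb=0
36: 111100011011110 → 1, fb=0
37: 111000110111100 → 1, fb=0
38: 110001101111000 → 1, fb=0
39: 100011011110000 → 1, fb=1
40: 000110111100001 → 0, fb=0
41: 001101111000010 → 0, fb=0
42: 011011110000100 → 0, fb=1
43: 110111100001001 → 1, fb=0
44: 101111000010010 → 1, fb=1
45: 011110000100101 → 0, fb=1
46: 111100001001011 → 1, fb=0
47: 111000010010110 → 1, fb=0
48: 110000100101100 → 1, fb=0
49: 100001001011000 → 1, fb=1
50: 000010010110001 → 0, fb=0
51: 000100101100010 → 0, fb=0
52: 001001011000100 → 0, fb=0
53: 010010110001000 → 0, fb=1
54: 100101100010001 → 1, fb=1
55: 001011000100011 → 0, fb=0
56: 010110001000110 → 0, fb=1
57: 101100010001101 → 1, fb=1
58: 011000100011011 → 0, fb=1
59: 110001000110111 → 1, fb=0
60: 100010001101110 → 1, fb=1
61: 000100011011101 → 0, fb=0
62: 001000110111010 → 0, fb=0
63: 010001101110100 → 0, fb=1
64: 100011011101001 → 1, fb=1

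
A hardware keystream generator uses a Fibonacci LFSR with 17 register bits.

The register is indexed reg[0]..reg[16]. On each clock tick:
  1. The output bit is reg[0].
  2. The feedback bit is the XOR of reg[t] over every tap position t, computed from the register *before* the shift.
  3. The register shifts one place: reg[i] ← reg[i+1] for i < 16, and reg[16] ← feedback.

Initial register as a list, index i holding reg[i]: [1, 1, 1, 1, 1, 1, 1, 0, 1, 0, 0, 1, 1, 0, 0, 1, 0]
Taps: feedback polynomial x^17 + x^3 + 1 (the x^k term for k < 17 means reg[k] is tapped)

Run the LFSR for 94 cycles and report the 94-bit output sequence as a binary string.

step | reg (before) | out | fb
   0 | 11111110100110010 | 1 | 0
   1 | 11111101001100100 | 1 | 0
   2 | 11111010011001000 | 1 | 0
   3 | 11110100110010000 | 1 | 0
   4 | 11101001100100000 | 1 | 1
   5 | 11010011001000001 | 1 | 0
   6 | 10100110010000010 | 1 | 1
   7 | 01001100100000101 | 0 | 0
   8 | 10011001000001010 | 1 | 0
   9 | 00110010000010100 | 0 | 1
  10 | 01100100000101001 | 0 | 0
  11 | 11001000001010010 | 1 | 1
  12 | 10010000010100101 | 1 | 0
  13 | 00100000101001010 | 0 | 0
  14 | 01000001010010100 | 0 | 0
  15 | 10000010100101000 | 1 | 1
  16 | 00000101001010001 | 0 | 0
  17 | 00001010010100010 | 0 | 0
  18 | 00010100101000100 | 0 | 1
  19 | 00101001010001001 | 0 | 0
  20 | 01010010100010010 | 0 | 1
  21 | 10100101000100101 | 1 | 1
  22 | 01001010001001011 | 0 | 0
  23 | 10010100010010110 | 1 | 0
  24 | 00101000100101100 | 0 | 0
  25 | 01010001001011000 | 0 | 1
  26 | 10100010010110001 | 1 | 1
  27 | 01000100101100011 | 0 | 0
  28 | 10001001011000110 | 1 | 1
  29 | 00010010110001101 | 0 | 1
  30 | 00100101100011011 | 0 | 0
  31 | 01001011000110110 | 0 | 0
  32 | 10010110001101100 | 1 | 0
  33 | 00101100011011000 | 0 | 0
  34 | 01011000110110000 | 0 | 1
  35 | 10110001101100001 | 1 | 0
  36 | 01100011011000010 | 0 | 0
  37 | 11000110110000100 | 1 | 1
  38 | 10001101100001001 | 1 | 1
  39 | 00011011000010011 | 0 | 1
  40 | 00110110000100111 | 0 | 1
  41 | 01101100001001111 | 0 | 0
  42 | 11011000010011110 | 1 | 0
  43 | 10110000100111100 | 1 | 0
  44 | 01100001001111000 | 0 | 0
  45 | 11000010011110000 | 1 | 1
  46 | 10000100111100001 | 1 | 1
  47 | 00001001111000011 | 0 | 0
  48 | 00010011110000110 | 0 | 1
  49 | 00100111100001101 | 0 | 0
  50 | 01001111000011010 | 0 | 0
  51 | 10011110000110100 | 1 | 0
  52 | 00111100001101000 | 0 | 1
  53 | 01111000011010001 | 0 | 1
  54 | 11110000110100011 | 1 | 0
  55 | 11100001101000110 | 1 | 1
  56 | 11000011010001101 | 1 | 1
  57 | 10000110100011011 | 1 | 1
  58 | 00001101000110111 | 0 | 0
  59 | 00011010001101110 | 0 | 1
  60 | 00110100011011101 | 0 | 1
  61 | 01101000110111011 | 0 | 0
  62 | 11010001101110110 | 1 | 0
  63 | 10100011011101100 | 1 | 1
  64 | 01000110111011001 | 0 | 0
  65 | 10001101110110010 | 1 | 1
  66 | 00011011101100101 | 0 | 1
  67 | 00110111011001011 | 0 | 1
  68 | 01101110110010111 | 0 | 0
  69 | 11011101100101110 | 1 | 0
  70 | 10111011001011100 | 1 | 0
  71 | 01110110010111000 | 0 | 1
  72 | 11101100101110001 | 1 | 1
  73 | 11011001011100011 | 1 | 0
  74 | 10110010111000110 | 1 | 0
  75 | 01100101110001100 | 0 | 0
  76 | 11001011100011000 | 1 | 1
  77 | 10010111000110001 | 1 | 0
  78 | 00101110001100010 | 0 | 0
  79 | 01011100011000100 | 0 | 1
  80 | 10111000110001001 | 1 | 0
  81 | 01110001100010010 | 0 | 1
  82 | 11100011000100101 | 1 | 1
  83 | 11000110001001011 | 1 | 1
  84 | 10001100010010111 | 1 | 1
  85 | 00011000100101111 | 0 | 1
  86 | 00110001001011111 | 0 | 1
  87 | 01100010010111111 | 0 | 0
  88 | 11000100101111110 | 1 | 1
  89 | 10001001011111101 | 1 | 1
  90 | 00010010111111011 | 0 | 1
  91 | 00100101111110111 | 0 | 0
  92 | 01001011111101110 | 0 | 0
  93 | 10010111111011100 | 1 | 0

1111111010011001000001010010100010010110001101100001001111000011010001101110110010111000110001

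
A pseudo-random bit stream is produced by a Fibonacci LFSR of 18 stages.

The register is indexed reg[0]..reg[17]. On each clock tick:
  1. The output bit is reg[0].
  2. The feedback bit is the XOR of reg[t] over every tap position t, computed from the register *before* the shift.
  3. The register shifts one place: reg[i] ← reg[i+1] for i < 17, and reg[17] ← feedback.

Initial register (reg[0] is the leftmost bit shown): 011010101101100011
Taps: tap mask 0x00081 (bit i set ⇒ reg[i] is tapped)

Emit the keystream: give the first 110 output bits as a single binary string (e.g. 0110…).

k : reg_k → out_k, fb_k
0: 011010101101100011 → 0, fb=0
1: 110101011011000110 → 1, fb=0
2: 101010110110001100 → 1, fb=0
3: 010101101100011000 → 0, fb=0
4: 101011011000110000 → 1, fb=0
5: 010110110001100000 → 0, fb=1
6: 101101100011000001 → 1, fb=1
7: 011011000110000011 → 0, fb=0
8: 110110001100000110 → 1, fb=1
9: 101100011000001101 → 1, fb=0
10: 011000110000011010 → 0, fb=1
11: 110001100000110101 → 1, fb=1
12: 100011000001101011 → 1, fb=1
13: 000110000011010111 → 0, fb=0
14: 001100000110101110 → 0, fb=0
15: 011000001101011100 → 0, fb=0
16: 110000011010111000 → 1, fb=0
17: 100000110101110000 → 1, fb=0
18: 000001101011100000 → 0, fb=0
19: 000011010111000000 → 0, fb=1
20: 000110101110000001 → 0, fb=0
21: 001101011100000010 → 0, fb=1
22: 011010111000000101 → 0, fb=1
23: 110101110000001011 → 1, fb=0
24: 101011100000010110 → 1, fb=1
25: 010111000000101101 → 0, fb=0
26: 101110000001011010 → 1, fb=1
27: 011100000010110101 → 0, fb=0
28: 111000000101101010 → 1, fb=1
29: 110000001011010101 → 1, fb=1
30: 100000010110101011 → 1, fb=0
31: 000000101101010110 → 0, fb=0
32: 000001011010101100 → 0, fb=1
33: 000010110101011001 → 0, fb=1
34: 000101101010110011 → 0, fb=0
35: 001011010101100110 → 0, fb=1
36: 010110101011001101 → 0, fb=0
37: 101101010110011010 → 1, fb=0
38: 011010101100110100 → 0, fb=0
39: 110101011001101000 → 1, fb=0
40: 101010110011010000 → 1, fb=0
41: 010101100110100000 → 0, fb=0
42: 101011001101000000 → 1, fb=1
43: 010110011010000001 → 0, fb=1
44: 101100110100000011 → 1, fb=0
45: 011001101000000110 → 0, fb=0
46: 110011010000001100 → 1, fb=0
47: 100110100000011000 → 1, fb=1
48: 001101000000110001 → 0, fb=0
49: 011010000001100010 → 0, fb=0
50: 110100000011000100 → 1, fb=1
51: 101000000110001001 → 1, fb=1
52: 010000001100010011 → 0, fb=0
53: 100000011000100110 → 1, fb=0
54: 000000110001001100 → 0, fb=1
55: 000001100010011001 → 0, fb=0
56: 000011000100110010 → 0, fb=0
57: 000110001001100100 → 0, fb=0
58: 001100010011001000 → 0, fb=1
59: 011000100110010001 → 0, fb=0
60: 110001001100100010 → 1, fb=1
61: 100010011001000101 → 1, fb=0
62: 000100110010001010 → 0, fb=1
63: 001001100100010101 → 0, fb=0
64: 010011001000101010 → 0, fb=0
65: 100110010001010100 → 1, fb=0
66: 001100100010101000 → 0, fb=0
67: 011001000101010000 → 0, fb=0
68: 110010001010100000 → 1, fb=1
69: 100100010101000001 → 1, fb=0
70: 001000101010000010 → 0, fb=0
71: 010001010100000100 → 0, fb=1
72: 100010101000001001 → 1, fb=1
73: 000101010000010011 → 0, fb=1
74: 001010100000100111 → 0, fb=0
75: 010101000001001110 → 0, fb=0
76: 101010000010011100 → 1, fb=1
77: 010100000100111001 → 0, fb=0
78: 101000001001110010 → 1, fb=1
79: 010000010011100101 → 0, fb=1
80: 100000100111001011 → 1, fb=1
81: 000001001110010111 → 0, fb=0
82: 000010011100101110 → 0, fb=1
83: 000100111001011101 → 0, fb=1
84: 001001110010111011 → 0, fb=1
85: 010011100101110111 → 0, fb=0
86: 100111001011101110 → 1, fb=1
87: 001110010111011101 → 0, fb=1
88: 011100101110111011 → 0, fb=0
89: 111001011101110110 → 1, fb=0
90: 110010111011101100 → 1, fb=0
91: 100101110111011000 → 1, fb=0
92: 001011101110110000 → 0, fb=0
93: 010111011101100000 → 0, fb=1
94: 101110111011000001 → 1, fb=0
95: 011101110110000010 → 0, fb=1
96: 111011101100000101 → 1, fb=1
97: 110111011000001011 → 1, fb=0
98: 101110110000010110 → 1, fb=0
99: 011101100000101100 → 0, fb=0
100: 111011000001011000 → 1, fb=1
101: 110110000010110001 → 1, fb=1
102: 101100000101100011 → 1, fb=1
103: 011000001011000111 → 0, fb=0
104: 110000010110001110 → 1, fb=0
105: 100000101100011100 → 1, fb=1
106: 000001011000111001 → 0, fb=1
107: 000010110001110011 → 0, fb=1
108: 000101100011100111 → 0, fb=0
109: 001011000111001110 → 0, fb=0

01101010110110001100000110101110000001011010101100110100000011000100110010001010100000100111001011101110110000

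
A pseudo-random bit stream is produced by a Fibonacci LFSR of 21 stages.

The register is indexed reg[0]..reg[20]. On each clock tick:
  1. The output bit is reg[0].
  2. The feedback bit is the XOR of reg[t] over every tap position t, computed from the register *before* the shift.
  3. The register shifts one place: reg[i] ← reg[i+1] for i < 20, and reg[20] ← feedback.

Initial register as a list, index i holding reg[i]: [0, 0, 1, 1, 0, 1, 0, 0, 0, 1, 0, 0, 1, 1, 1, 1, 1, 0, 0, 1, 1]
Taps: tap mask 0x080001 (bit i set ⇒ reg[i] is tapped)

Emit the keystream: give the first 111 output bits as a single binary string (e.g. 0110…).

001101000100111110011110001010000110010110010100010101101000111101111101110001010011011001110010100010110110100

k : reg_k → out_k, fb_k
0: 001101000100111110011 → 0, fb=1
1: 011010001001111100111 → 0, fb=1
2: 110100010011111001111 → 1, fb=0
3: 101000100111110011110 → 1, fb=0
4: 010001001111100111100 → 0, fb=0
5: 100010011111001111000 → 1, fb=1
6: 000100111110011110001 → 0, fb=0
7: 001001111100111100010 → 0, fb=1
8: 010011111001111000101 → 0, fb=0
9: 100111110011110001010 → 1, fb=0
10: 001111100111100010100 → 0, fb=0
11: 011111001111000101000 → 0, fb=0
12: 111110011110001010000 → 1, fb=1
13: 111100111100010100001 → 1, fb=1
14: 111001111000101000011 → 1, fb=0
15: 110011110001010000110 → 1, fb=0
16: 100111100010100001100 → 1, fb=1
17: 001111000101000011001 → 0, fb=0
18: 011110001010000110010 → 0, fb=1
19: 111100010100001100101 → 1, fb=1
20: 111000101000011001011 → 1, fb=0
21: 110001010000110010110 → 1, fb=0
22: 100010100001100101100 → 1, fb=1
23: 000101000011001011001 → 0, fb=0
24: 001010000110010110010 → 0, fb=1
25: 010100001100101100101 → 0, fb=0
26: 101000011001011001010 → 1, fb=0
27: 010000110010110010100 → 0, fb=0
28: 100001100101100101000 → 1, fb=1
29: 000011001011001010001 → 0, fb=0
30: 000110010110010100010 → 0, fb=1
31: 001100101100101000101 → 0, fb=0
32: 011001011001010001010 → 0, fb=1
33: 110010110010100010101 → 1, fb=1
34: 100101100101000101011 → 1, fb=0
35: 001011001010001010110 → 0, fb=1
36: 010110010100010101101 → 0, fb=0
37: 101100101000101011010 → 1, fb=0
38: 011001010001010110100 → 0, fb=0
39: 110010100010101101000 → 1, fb=1
40: 100101000101011010001 → 1, fb=1
41: 001010001010110100011 → 0, fb=1
42: 010100010101101000111 → 0, fb=1
43: 101000101011010001111 → 1, fb=0
44: 010001010110100011110 → 0, fb=1
45: 100010101101000111101 → 1, fb=1
46: 000101011010001111011 → 0, fb=1
47: 001010110100011110111 → 0, fb=1
48: 010101101000111101111 → 0, fb=1
49: 101011010001111011111 → 1, fb=0
50: 010110100011110111110 → 0, fb=1
51: 101101000111101111101 → 1, fb=1
52: 011010001111011111011 → 0, fb=1
53: 110100011110111110111 → 1, fb=0
54: 101000111101111101110 → 1, fb=0
55: 010001111011111011100 → 0, fb=0
56: 100011110111110111000 → 1, fb=1
57: 000111101111101110001 → 0, fb=0
58: 001111011111011100010 → 0, fb=1
59: 011110111110111000101 → 0, fb=0
60: 111101111101110001010 → 1, fb=0
61: 111011111011100010100 → 1, fb=1
62: 110111110111000101001 → 1, fb=1
63: 101111101110001010011 → 1, fb=0
64: 011111011100010100110 → 0, fb=1
65: 111110111000101001101 → 1, fb=1
66: 111101110001010011011 → 1, fb=0
67: 111011100010100110110 → 1, fb=0
68: 110111000101001101100 → 1, fb=1
69: 101110001010011011001 → 1, fb=1
70: 011100010100110110011 → 0, fb=1
71: 111000101001101100111 → 1, fb=0
72: 110001010011011001110 → 1, fb=0
73: 100010100110110011100 → 1, fb=1
74: 000101001101100111001 → 0, fb=0
75: 001010011011001110010 → 0, fb=1
76: 010100110110011100101 → 0, fb=0
77: 101001101100111001010 → 1, fb=0
78: 010011011001110010100 → 0, fb=0
79: 100110110011100101000 → 1, fb=1
80: 001101100111001010001 → 0, fb=0
81: 011011001110010100010 → 0, fb=1
82: 110110011100101000101 → 1, fb=1
83: 101100111001010001011 → 1, fb=0
84: 011001110010100010110 → 0, fb=1
85: 110011100101000101101 → 1, fb=1
86: 100111001010001011011 → 1, fb=0
87: 001110010100010110110 → 0, fb=1
88: 011100101000101101101 → 0, fb=0
89: 111001010001011011010 → 1, fb=0
90: 110010100010110110100 → 1, fb=1
91: 100101000101101101001 → 1, fb=1
92: 001010001011011010011 → 0, fb=1
93: 010100010110110100111 → 0, fb=1
94: 101000101101101001111 → 1, fb=0
95: 010001011011010011110 → 0, fb=1
96: 100010110110100111101 → 1, fb=1
97: 000101101101001111011 → 0, fb=1
98: 001011011010011110111 → 0, fb=1
99: 010110110100111101111 → 0, fb=1
100: 101101101001111011111 → 1, fb=0
101: 011011010011110111110 → 0, fb=1
102: 110110100111101111101 → 1, fb=1
103: 101101001111011111011 → 1, fb=0
104: 011010011110111110110 → 0, fb=1
105: 110100111101111101101 → 1, fb=1
106: 101001111011111011011 → 1, fb=0
107: 010011110111110110110 → 0, fb=1
108: 100111101111101101101 → 1, fb=1
109: 001111011111011011011 → 0, fb=1
110: 011110111110110110111 → 0, fb=1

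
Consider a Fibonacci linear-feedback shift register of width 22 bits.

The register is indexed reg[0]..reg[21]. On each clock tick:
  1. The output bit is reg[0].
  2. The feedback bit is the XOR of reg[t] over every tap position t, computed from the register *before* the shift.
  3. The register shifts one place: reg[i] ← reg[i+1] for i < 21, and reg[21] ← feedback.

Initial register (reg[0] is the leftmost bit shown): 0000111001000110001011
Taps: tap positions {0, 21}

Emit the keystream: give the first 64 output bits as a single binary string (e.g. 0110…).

step | reg (before) | out | fb
   0 | 0000111001000110001011 | 0 | 1
   1 | 0001110010001100010111 | 0 | 1
   2 | 0011100100011000101111 | 0 | 1
   3 | 0111001000110001011111 | 0 | 1
   4 | 1110010001100010111111 | 1 | 0
   5 | 1100100011000101111110 | 1 | 1
   6 | 1001000110001011111101 | 1 | 0
   7 | 0010001100010111111010 | 0 | 0
   8 | 0100011000101111110100 | 0 | 0
   9 | 1000110001011111101000 | 1 | 1
  10 | 0001100010111111010001 | 0 | 1
  11 | 0011000101111110100011 | 0 | 1
  12 | 0110001011111101000111 | 0 | 1
  13 | 1100010111111010001111 | 1 | 0
  14 | 1000101111110100011110 | 1 | 1
  15 | 0001011111101000111101 | 0 | 1
  16 | 0010111111010001111011 | 0 | 1
  17 | 0101111110100011110111 | 0 | 1
  18 | 1011111101000111101111 | 1 | 0
  19 | 0111111010001111011110 | 0 | 0
  20 | 1111110100011110111100 | 1 | 1
  21 | 1111101000111101111001 | 1 | 0
  22 | 1111010001111011110010 | 1 | 1
  23 | 1110100011110111100101 | 1 | 0
  24 | 1101000111101111001010 | 1 | 1
  25 | 1010001111011110010101 | 1 | 0
  26 | 0100011110111100101010 | 0 | 0
  27 | 1000111101111001010100 | 1 | 1
  28 | 0001111011110010101001 | 0 | 1
  29 | 0011110111100101010011 | 0 | 1
  30 | 0111101111001010100111 | 0 | 1
  31 | 1111011110010101001111 | 1 | 0
  32 | 1110111100101010011110 | 1 | 1
  33 | 1101111001010100111101 | 1 | 0
  34 | 1011110010101001111010 | 1 | 1
  35 | 0111100101010011110101 | 0 | 1
  36 | 1111001010100111101011 | 1 | 0
  37 | 1110010101001111010110 | 1 | 1
  38 | 1100101010011110101101 | 1 | 0
  39 | 1001010100111101011010 | 1 | 1
  40 | 0010101001111010110101 | 0 | 1
  41 | 0101010011110101101011 | 0 | 1
  42 | 1010100111101011010111 | 1 | 0
  43 | 0101001111010110101110 | 0 | 0
  44 | 1010011110101101011100 | 1 | 1
  45 | 0100111101011010111001 | 0 | 1
  46 | 1001111010110101110011 | 1 | 0
  47 | 0011110101101011100110 | 0 | 0
  48 | 0111101011010111001100 | 0 | 0
  49 | 1111010110101110011000 | 1 | 1
  50 | 1110101101011100110001 | 1 | 0
  51 | 1101011010111001100010 | 1 | 1
  52 | 1010110101110011000101 | 1 | 0
  53 | 0101101011100110001010 | 0 | 0
  54 | 1011010111001100010100 | 1 | 1
  55 | 0110101110011000101001 | 0 | 1
  56 | 1101011100110001010011 | 1 | 0
  57 | 1010111001100010100110 | 1 | 1
  58 | 0101110011000101001101 | 0 | 1
  59 | 1011100110001010011011 | 1 | 0
  60 | 0111001100010100110110 | 0 | 0
  61 | 1110011000101001101100 | 1 | 1
  62 | 1100110001010011011001 | 1 | 0
  63 | 1001100010100110110010 | 1 | 1

0000111001000110001011111101000111101111001010100111101011010111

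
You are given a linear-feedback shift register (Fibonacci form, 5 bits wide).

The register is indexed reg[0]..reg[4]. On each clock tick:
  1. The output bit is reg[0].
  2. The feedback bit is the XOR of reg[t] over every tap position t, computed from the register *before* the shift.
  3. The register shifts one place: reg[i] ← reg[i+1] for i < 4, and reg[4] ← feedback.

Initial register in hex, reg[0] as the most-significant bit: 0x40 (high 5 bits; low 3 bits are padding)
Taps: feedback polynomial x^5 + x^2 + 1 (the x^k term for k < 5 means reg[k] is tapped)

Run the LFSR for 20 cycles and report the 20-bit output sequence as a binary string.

01000010010110011111

step | reg (before) | out | fb
   0 | 01000 | 0 | 0
   1 | 10000 | 1 | 1
   2 | 00001 | 0 | 0
   3 | 00010 | 0 | 0
   4 | 00100 | 0 | 1
   5 | 01001 | 0 | 0
   6 | 10010 | 1 | 1
   7 | 00101 | 0 | 1
   8 | 01011 | 0 | 0
   9 | 10110 | 1 | 0
  10 | 01100 | 0 | 1
  11 | 11001 | 1 | 1
  12 | 10011 | 1 | 1
  13 | 00111 | 0 | 1
  14 | 01111 | 0 | 1
  15 | 11111 | 1 | 0
  16 | 11110 | 1 | 0
  17 | 11100 | 1 | 0
  18 | 11000 | 1 | 1
  19 | 10001 | 1 | 1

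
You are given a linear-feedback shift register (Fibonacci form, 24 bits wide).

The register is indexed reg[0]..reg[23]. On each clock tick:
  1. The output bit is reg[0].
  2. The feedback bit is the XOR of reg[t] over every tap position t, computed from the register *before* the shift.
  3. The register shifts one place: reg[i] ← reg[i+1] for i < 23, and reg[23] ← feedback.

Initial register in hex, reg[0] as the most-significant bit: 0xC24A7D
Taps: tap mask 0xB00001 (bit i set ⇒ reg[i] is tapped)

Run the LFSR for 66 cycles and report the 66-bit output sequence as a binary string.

110000100100101001111101001001110110000001011101100010110010010011

step | reg (before) | out | fb
   0 | 110000100100101001111101 | 1 | 0
   1 | 100001001001010011111010 | 1 | 0
   2 | 000010010010100111110100 | 0 | 1
   3 | 000100100101001111101001 | 0 | 0
   4 | 001001001010011111010010 | 0 | 0
   5 | 010010010100111110100100 | 0 | 1
   6 | 100100101001111101001001 | 1 | 1
   7 | 001001010011111010010011 | 0 | 1
   8 | 010010100111110100100111 | 0 | 0
   9 | 100101001111101001001110 | 1 | 1
  10 | 001010011111010010011101 | 0 | 1
  11 | 010100111110100100111011 | 0 | 0
  12 | 101001111101001001110110 | 1 | 0
  13 | 010011111010010011101100 | 0 | 0
  14 | 100111110100100111011000 | 1 | 0
  15 | 001111101001001110110000 | 0 | 0
  16 | 011111010010011101100000 | 0 | 0
  17 | 111110100100111011000000 | 1 | 1
  18 | 111101001001110110000001 | 1 | 0
  19 | 111010010011101100000010 | 1 | 1
  20 | 110100100111011000000101 | 1 | 1
  21 | 101001001110110000001011 | 1 | 1
  22 | 010010011101100000010111 | 0 | 0
  23 | 100100111011000000101110 | 1 | 1
  24 | 001001110110000001011101 | 0 | 1
  25 | 010011101100000010111011 | 0 | 0
  26 | 100111011000000101110110 | 1 | 0
  27 | 001110110000001011101100 | 0 | 0
  28 | 011101100000010111011000 | 0 | 1
  29 | 111011000000101110110001 | 1 | 0
  30 | 110110000001011101100010 | 1 | 1
  31 | 101100000010111011000101 | 1 | 1
  32 | 011000000101110110001011 | 0 | 0
  33 | 110000001011101100010110 | 1 | 0
  34 | 100000010111011000101100 | 1 | 1
  35 | 000000101110110001011001 | 0 | 0
  36 | 000001011101100010110010 | 0 | 0
  37 | 000010111011000101100100 | 0 | 1
  38 | 000101110110001011001001 | 0 | 0
  39 | 001011101100010110010010 | 0 | 0
  40 | 010111011000101100100100 | 0 | 1
  41 | 101110110001011001001001 | 1 | 1
  42 | 011101100010110010010011 | 0 | 1
  43 | 111011000101100100100111 | 1 | 1
  44 | 110110001011001001001111 | 1 | 0
  45 | 101100010110010010011110 | 1 | 1
  46 | 011000101100100100111101 | 0 | 1
  47 | 110001011001001001111011 | 1 | 1
  48 | 100010110010010011110111 | 1 | 1
  49 | 000101100100100111101111 | 0 | 1
  50 | 001011001001001111011111 | 0 | 1
  51 | 010110010010011110111111 | 0 | 1
  52 | 101100100100111101111111 | 1 | 0
  53 | 011001001001111011111110 | 0 | 0
  54 | 110010010011110111111100 | 1 | 1
  55 | 100100100111101111111001 | 1 | 1
  56 | 001001001111011111110011 | 0 | 1
  57 | 010010011110111111100111 | 0 | 0
  58 | 100100111101111111001110 | 1 | 1
  59 | 001001111011111110011101 | 0 | 1
  60 | 010011110111111100111011 | 0 | 0
  61 | 100111101111111001110110 | 1 | 0
  62 | 001111011111110011101100 | 0 | 0
  63 | 011110111111100111011000 | 0 | 1
  64 | 111101111111001110110001 | 1 | 0
  65 | 111011111110011101100010 | 1 | 1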